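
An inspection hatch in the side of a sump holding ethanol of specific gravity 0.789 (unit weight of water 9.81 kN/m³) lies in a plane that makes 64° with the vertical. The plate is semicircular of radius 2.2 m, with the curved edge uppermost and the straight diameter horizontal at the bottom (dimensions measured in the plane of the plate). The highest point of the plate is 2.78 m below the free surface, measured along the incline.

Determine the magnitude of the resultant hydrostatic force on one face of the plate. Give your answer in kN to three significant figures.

γ = 0.789 × 9.81 = 7.74009 kN/m³.
The plate makes 64° with the vertical, i.e. θ = 90° − 64° = 26° to the horizontal. Measuring y along the incline from the free-surface line, vertical depth h = y·sinθ with sinθ = 0.438371.
The centroid lies 4r/(3π) = 0.933709 m above the diameter, so r − 4r/(3π) = 2.2 − 0.933709 = 1.26629 m below the topmost point, so y_c = 2.78 + 1.26629 = 4.04629 m and h_c = 4.04629 × 0.438371 = 1.77378 m.
A = πr²/2 = π × 2.2²/2 = 7.60265 m².
Resultant F = γ·h_c·A = 7.74009 × 1.77378 × 7.60265 = 104.378 kN.

F ≈ 104 kN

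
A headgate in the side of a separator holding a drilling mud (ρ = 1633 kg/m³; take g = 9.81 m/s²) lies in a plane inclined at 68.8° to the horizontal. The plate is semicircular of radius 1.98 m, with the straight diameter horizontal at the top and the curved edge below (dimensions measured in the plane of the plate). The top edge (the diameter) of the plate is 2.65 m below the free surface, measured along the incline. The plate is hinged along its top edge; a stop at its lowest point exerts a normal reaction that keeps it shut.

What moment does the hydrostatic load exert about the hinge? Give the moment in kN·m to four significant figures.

M ≈ 295.0 kN·m

γ = ρg = 1633 × 9.81 / 1000 = 16.01973 kN/m³.
Let θ = 68.8° be the plate's angle to the horizontal; measure y along the incline from where the plane meets the free surface. Vertical depth h = y·sinθ with sinθ = 0.932324.
The centroid of a semicircle lies 4r/(3π) = 0.840338 m from the diameter, here below the top edge, so y_c = 2.65 + 0.840338 = 3.49034 m and h_c = 3.49034 × 0.932324 = 3.25413 m.
A = πr²/2 = π × 1.98²/2 = 6.15815 m².
Resultant F = γ·h_c·A = 16.01973 × 3.25413 × 6.15815 = 321.026 kN.
I_c = (π/8 − 8/(9π))·r⁴ = 0.109757 × 1.98⁴ = 1.68691 m⁴.
Centre of pressure: y_p = y_c + I_c/(y_c·A) = 3.49034 + 1.68691/(3.49034 × 6.15815) = 3.49034 + 0.0784827 = 3.56882 m along the plane.
The resultant acts 0.840338 + 0.0784827 = 0.918821 m (along the plate) below the hinge at the top edge, so the moment about the hinge is M = F × 0.918821 = 321.026 × 0.918821 = 294.965 kN·m.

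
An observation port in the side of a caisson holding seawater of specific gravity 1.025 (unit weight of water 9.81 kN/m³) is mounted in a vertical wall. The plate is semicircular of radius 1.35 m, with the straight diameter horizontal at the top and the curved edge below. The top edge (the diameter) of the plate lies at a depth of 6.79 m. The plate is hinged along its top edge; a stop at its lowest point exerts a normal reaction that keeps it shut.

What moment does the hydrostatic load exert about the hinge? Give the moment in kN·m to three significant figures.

γ = 1.025 × 9.81 = 10.05525 kN/m³.
The centroid of a semicircle lies 4r/(3π) = 0.572958 m from the diameter, here below the top edge, so the centroid depth is h_c = 6.79 + 0.572958 = 7.36296 m.
A = πr²/2 = π × 1.35²/2 = 2.86278 m².
Resultant F = γ·h_c·A = 10.05525 × 7.36296 × 2.86278 = 211.95 kN.
I_c = (π/8 − 8/(9π))·r⁴ = 0.109757 × 1.35⁴ = 0.364559 m⁴.
Centre of pressure: y_p = y_c + I_c/(y_c·A) = 7.36296 + 0.364559/(7.36296 × 2.86278) = 7.36296 + 0.0172953 = 7.38026 m along the plane.
The resultant acts 0.572958 + 0.0172953 = 0.590253 m (along the plate) below the hinge at the top edge, so the moment about the hinge is M = F × 0.590253 = 211.95 × 0.590253 = 125.104 kN·m.

M ≈ 125 kN·m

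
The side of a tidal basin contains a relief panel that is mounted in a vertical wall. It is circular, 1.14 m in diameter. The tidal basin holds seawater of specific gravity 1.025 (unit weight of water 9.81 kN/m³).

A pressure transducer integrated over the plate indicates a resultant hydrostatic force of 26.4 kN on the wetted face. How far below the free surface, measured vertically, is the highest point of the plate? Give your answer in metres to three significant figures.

d_top ≈ 2.00 m

γ = 1.025 × 9.81 = 10.05525 kN/m³.
A = π(0.57)² = 1.0207 m².
From F = γ·h_c·A, the centroid depth is h_c = 26.4/(10.05525 × 1.0207) = 2.57225 m.
The centroid is at the centre, 0.57 m below the top of the plate, so the highest point sits at h_top = 2.57225 − 0.57 = 2.00225 m below the surface.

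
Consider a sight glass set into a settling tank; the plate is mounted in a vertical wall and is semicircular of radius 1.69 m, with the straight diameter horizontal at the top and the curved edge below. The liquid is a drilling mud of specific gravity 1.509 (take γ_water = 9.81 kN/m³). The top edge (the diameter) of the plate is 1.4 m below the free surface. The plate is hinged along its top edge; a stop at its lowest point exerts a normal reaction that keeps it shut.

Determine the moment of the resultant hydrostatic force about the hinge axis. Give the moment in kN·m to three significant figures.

M ≈ 114 kN·m

γ = 1.509 × 9.81 = 14.80329 kN/m³.
The centroid of a semicircle lies 4r/(3π) = 0.717258 m from the diameter, here below the top edge, so the centroid depth is h_c = 1.4 + 0.717258 = 2.11726 m.
A = πr²/2 = π × 1.69²/2 = 4.48635 m².
Resultant F = γ·h_c·A = 14.80329 × 2.11726 × 4.48635 = 140.613 kN.
I_c = (π/8 − 8/(9π))·r⁴ = 0.109757 × 1.69⁴ = 0.895322 m⁴.
Centre of pressure: y_p = y_c + I_c/(y_c·A) = 2.11726 + 0.895322/(2.11726 × 4.48635) = 2.11726 + 0.0942566 = 2.21152 m along the plane.
The resultant acts 0.717258 + 0.0942566 = 0.811515 m (along the plate) below the hinge at the top edge, so the moment about the hinge is M = F × 0.811515 = 140.613 × 0.811515 = 114.11 kN·m.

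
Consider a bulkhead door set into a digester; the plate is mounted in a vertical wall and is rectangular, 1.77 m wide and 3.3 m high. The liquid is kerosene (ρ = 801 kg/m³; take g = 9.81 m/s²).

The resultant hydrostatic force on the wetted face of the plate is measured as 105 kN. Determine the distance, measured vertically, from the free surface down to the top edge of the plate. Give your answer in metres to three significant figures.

γ = ρg = 801 × 9.81 / 1000 = 7.85781 kN/m³.
A = 1.77 × 3.3 = 5.841 m².
From F = γ·h_c·A, the centroid depth is h_c = 105/(7.85781 × 5.841) = 2.28771 m.
The centroid lies 3.3/2 = 1.65 m below the top edge, so the top edge sits at h_top = 2.28771 − 1.65 = 0.63771 m below the surface.

d_top ≈ 0.638 m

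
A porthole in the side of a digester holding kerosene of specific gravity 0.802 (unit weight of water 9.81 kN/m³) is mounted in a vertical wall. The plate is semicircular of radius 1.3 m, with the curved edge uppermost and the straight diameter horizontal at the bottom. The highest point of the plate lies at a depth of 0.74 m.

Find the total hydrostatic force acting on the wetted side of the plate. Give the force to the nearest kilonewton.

γ = 0.802 × 9.81 = 7.86762 kN/m³.
The centroid lies 4r/(3π) = 0.551737 m above the diameter, so r − 4r/(3π) = 1.3 − 0.551737 = 0.748263 m below the topmost point, so the centroid depth is h_c = 0.74 + 0.748263 = 1.48826 m.
A = πr²/2 = π × 1.3²/2 = 2.65465 m².
Resultant F = γ·h_c·A = 7.86762 × 1.48826 × 2.65465 = 31.0835 kN.

F ≈ 31 kN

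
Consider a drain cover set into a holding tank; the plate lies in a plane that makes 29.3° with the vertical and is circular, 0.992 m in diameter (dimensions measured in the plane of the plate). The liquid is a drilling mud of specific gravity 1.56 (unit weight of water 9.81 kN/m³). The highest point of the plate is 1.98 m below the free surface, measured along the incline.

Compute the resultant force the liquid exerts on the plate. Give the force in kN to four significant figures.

γ = 1.56 × 9.81 = 15.3036 kN/m³.
The plate makes 29.3° with the vertical, i.e. θ = 90° − 29.3° = 60.7° to the horizontal. Measuring y along the incline from the free-surface line, vertical depth h = y·sinθ with sinθ = 0.872069.
The centroid is at the centre, 0.496 m below the top of the plate, so y_c = 1.98 + 0.496 = 2.476 m and h_c = 2.476 × 0.872069 = 2.15924 m.
A = π(0.496)² = 0.772882 m².
Resultant F = γ·h_c·A = 15.3036 × 2.15924 × 0.772882 = 25.5392 kN.

F ≈ 25.54 kN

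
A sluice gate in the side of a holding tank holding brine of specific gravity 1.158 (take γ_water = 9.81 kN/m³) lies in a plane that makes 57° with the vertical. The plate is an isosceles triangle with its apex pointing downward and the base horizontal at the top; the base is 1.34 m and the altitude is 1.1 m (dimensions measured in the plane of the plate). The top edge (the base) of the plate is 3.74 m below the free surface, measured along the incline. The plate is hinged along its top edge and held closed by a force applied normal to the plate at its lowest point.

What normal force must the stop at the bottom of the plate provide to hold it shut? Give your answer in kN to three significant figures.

γ = 1.158 × 9.81 = 11.35998 kN/m³.
The plate makes 57° with the vertical, i.e. θ = 90° − 57° = 33° to the horizontal. Measuring y along the incline from the free-surface line, vertical depth h = y·sinθ with sinθ = 0.544639.
With the apex down, the centroid sits h/3 = 1.1/3 = 0.366667 m below the base (the top edge), so y_c = 3.74 + 0.366667 = 4.10667 m and h_c = 4.10667 × 0.544639 = 2.23665 m.
A = ½ × 1.34 × 1.1 = 0.737 m².
Resultant F = γ·h_c·A = 11.35998 × 2.23665 × 0.737 = 18.7259 kN.
I_c = b·h³/36 = 1.34 × 1.1³/36 = 0.0495428 m⁴.
Centre of pressure: y_p = y_c + I_c/(y_c·A) = 4.10667 + 0.0495428/(4.10667 × 0.737) = 4.10667 + 0.016369 = 4.12304 m along the plane.
The resultant acts 0.366667 + 0.016369 = 0.383036 m (along the plate) below the hinge at the top edge, so the moment about the hinge is M = F × 0.383036 = 18.7259 × 0.383036 = 7.17269 kN·m.
A normal force at the bottom, 1.1 m from the hinge, must supply this moment: P = 7.17269/1.1 = 6.52063 kN.

P ≈ 6.52 kN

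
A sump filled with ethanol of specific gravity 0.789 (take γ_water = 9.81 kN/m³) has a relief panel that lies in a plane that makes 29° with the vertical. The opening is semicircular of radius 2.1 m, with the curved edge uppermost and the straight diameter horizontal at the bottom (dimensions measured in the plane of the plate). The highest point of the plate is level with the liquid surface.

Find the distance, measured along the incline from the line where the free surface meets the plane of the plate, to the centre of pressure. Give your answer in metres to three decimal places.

γ = 0.789 × 9.81 = 7.74009 kN/m³.
The plate makes 29° with the vertical, i.e. θ = 90° − 29° = 61° to the horizontal. Measuring y along the incline from the free-surface line, vertical depth h = y·sinθ with sinθ = 0.874620.
The centroid lies 4r/(3π) = 0.891268 m above the diameter, so r − 4r/(3π) = 2.1 − 0.891268 = 1.20873 m below the topmost point, so y_c = 1.20873 m and h_c = 1.20873 × 0.874620 = 1.05718 m.
A = πr²/2 = π × 2.1²/2 = 6.92721 m².
Resultant F = γ·h_c·A = 7.74009 × 1.05718 × 6.92721 = 56.6831 kN.
I_c = (π/8 − 8/(9π))·r⁴ = 0.109757 × 2.1⁴ = 2.13457 m⁴.
Centre of pressure: y_p = y_c + I_c/(y_c·A) = 1.20873 + 2.13457/(1.20873 × 6.92721) = 1.20873 + 0.254931 = 1.46366 m along the plane.

y_p = 1.464 m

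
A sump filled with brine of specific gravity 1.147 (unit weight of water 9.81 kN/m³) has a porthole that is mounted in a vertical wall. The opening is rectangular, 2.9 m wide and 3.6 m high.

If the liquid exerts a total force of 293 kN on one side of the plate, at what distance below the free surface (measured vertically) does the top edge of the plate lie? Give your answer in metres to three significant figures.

γ = 1.147 × 9.81 = 11.25207 kN/m³.
A = 2.9 × 3.6 = 10.44 m².
From F = γ·h_c·A, the centroid depth is h_c = 293/(11.25207 × 10.44) = 2.49422 m.
The centroid lies 3.6/2 = 1.8 m below the top edge, so the top edge sits at h_top = 2.49422 − 1.8 = 0.69422 m below the surface.

d_top ≈ 0.694 m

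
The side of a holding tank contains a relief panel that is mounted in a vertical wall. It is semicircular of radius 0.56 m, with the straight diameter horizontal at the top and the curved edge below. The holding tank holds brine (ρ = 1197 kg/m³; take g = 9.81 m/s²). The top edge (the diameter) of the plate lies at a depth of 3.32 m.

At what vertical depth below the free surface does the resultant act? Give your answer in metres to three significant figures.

γ = ρg = 1197 × 9.81 / 1000 = 11.74257 kN/m³.
The centroid of a semicircle lies 4r/(3π) = 0.237671 m from the diameter, here below the top edge, so the centroid depth is h_c = 3.32 + 0.237671 = 3.55767 m.
A = πr²/2 = π × 0.56²/2 = 0.492602 m².
Resultant F = γ·h_c·A = 11.74257 × 3.55767 × 0.492602 = 20.579 kN.
I_c = (π/8 − 8/(9π))·r⁴ = 0.109757 × 0.56⁴ = 0.010794 m⁴.
Centre of pressure: y_p = y_c + I_c/(y_c·A) = 3.55767 + 0.010794/(3.55767 × 0.492602) = 3.55767 + 0.00615915 = 3.56383 m along the plane.

h_p = 3.56 m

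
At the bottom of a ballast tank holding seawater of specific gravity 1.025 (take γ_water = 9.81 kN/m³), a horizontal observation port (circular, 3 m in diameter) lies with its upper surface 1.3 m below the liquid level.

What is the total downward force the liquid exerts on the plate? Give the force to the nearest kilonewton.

F ≈ 92 kN

γ = 1.025 × 9.81 = 10.05525 kN/m³.
The plate is horizontal, so pressure is uniform at p = γ·h = 10.05525 × 1.3 = 13.0718 kN/m².
A = π(1.5)² = 7.06858 m².
F = p·A = 13.0718 × 7.06858 = 92.3991 kN.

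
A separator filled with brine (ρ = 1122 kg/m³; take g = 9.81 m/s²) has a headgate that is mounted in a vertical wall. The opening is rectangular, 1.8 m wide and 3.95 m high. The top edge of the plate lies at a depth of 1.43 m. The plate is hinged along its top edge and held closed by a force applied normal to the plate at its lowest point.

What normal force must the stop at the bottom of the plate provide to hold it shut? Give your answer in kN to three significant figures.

γ = ρg = 1122 × 9.81 / 1000 = 11.00682 kN/m³.
The centroid lies 3.95/2 = 1.975 m below the top edge, so the centroid depth is h_c = 1.43 + 1.975 = 3.405 m.
A = 1.8 × 3.95 = 7.11 m².
Resultant F = γ·h_c·A = 11.00682 × 3.405 × 7.11 = 266.47 kN.
I_c = b·h³/12 = 1.8 × 3.95³/12 = 9.24448 m⁴.
Centre of pressure: y_p = y_c + I_c/(y_c·A) = 3.405 + 9.24448/(3.405 × 7.11) = 3.405 + 0.381853 = 3.78685 m along the plane.
The resultant acts 1.975 + 0.381853 = 2.35685 m (along the plate) below the hinge at the top edge, so the moment about the hinge is M = F × 2.35685 = 266.47 × 2.35685 = 628.03 kN·m.
A normal force at the bottom, 3.95 m from the hinge, must supply this moment: P = 628.03/3.95 = 158.995 kN.

P ≈ 159 kN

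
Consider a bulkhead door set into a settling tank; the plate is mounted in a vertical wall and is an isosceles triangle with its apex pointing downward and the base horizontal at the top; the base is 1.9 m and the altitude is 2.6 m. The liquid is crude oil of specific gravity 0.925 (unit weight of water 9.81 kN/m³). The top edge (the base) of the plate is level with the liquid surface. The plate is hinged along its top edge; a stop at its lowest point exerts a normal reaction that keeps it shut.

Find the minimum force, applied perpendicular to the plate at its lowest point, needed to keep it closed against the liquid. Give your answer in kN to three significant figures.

P ≈ 9.71 kN

γ = 0.925 × 9.81 = 9.07425 kN/m³.
With the apex down, the centroid sits h/3 = 2.6/3 = 0.866667 m below the base (the top edge), so the centroid depth is h_c = 0.866667 m.
A = ½ × 1.9 × 2.6 = 2.47 m².
Resultant F = γ·h_c·A = 9.07425 × 0.866667 × 2.47 = 19.425 kN.
I_c = b·h³/36 = 1.9 × 2.6³/36 = 0.927622 m⁴.
Centre of pressure: y_p = y_c + I_c/(y_c·A) = 0.866667 + 0.927622/(0.866667 × 2.47) = 0.866667 + 0.433333 = 1.3 m along the plane.
The resultant acts 0.866667 + 0.433333 = 1.3 m (along the plate) below the hinge at the top edge, so the moment about the hinge is M = F × 1.3 = 19.425 × 1.3 = 25.2525 kN·m.
A normal force at the bottom, 2.6 m from the hinge, must supply this moment: P = 25.2525/2.6 = 9.7125 kN.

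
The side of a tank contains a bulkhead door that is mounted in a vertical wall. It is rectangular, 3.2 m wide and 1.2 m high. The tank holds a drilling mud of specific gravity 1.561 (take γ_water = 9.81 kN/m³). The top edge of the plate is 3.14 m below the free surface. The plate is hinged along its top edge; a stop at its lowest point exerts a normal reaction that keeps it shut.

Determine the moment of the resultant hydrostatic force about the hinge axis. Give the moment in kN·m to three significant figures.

M ≈ 139 kN·m

γ = 1.561 × 9.81 = 15.31341 kN/m³.
The centroid lies 1.2/2 = 0.6 m below the top edge, so the centroid depth is h_c = 3.14 + 0.6 = 3.74 m.
A = 3.2 × 1.2 = 3.84 m².
Resultant F = γ·h_c·A = 15.31341 × 3.74 × 3.84 = 219.925 kN.
I_c = b·h³/12 = 3.2 × 1.2³/12 = 0.4608 m⁴.
Centre of pressure: y_p = y_c + I_c/(y_c·A) = 3.74 + 0.4608/(3.74 × 3.84) = 3.74 + 0.0320856 = 3.77209 m along the plane.
The resultant acts 0.6 + 0.0320856 = 0.632086 m (along the plate) below the hinge at the top edge, so the moment about the hinge is M = F × 0.632086 = 219.925 × 0.632086 = 139.012 kN·m.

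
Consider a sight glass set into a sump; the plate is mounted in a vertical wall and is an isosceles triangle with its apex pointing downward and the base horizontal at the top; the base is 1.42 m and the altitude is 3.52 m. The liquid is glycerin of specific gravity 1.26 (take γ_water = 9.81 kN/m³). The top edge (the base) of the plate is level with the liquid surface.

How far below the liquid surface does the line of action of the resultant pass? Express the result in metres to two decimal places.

γ = 1.26 × 9.81 = 12.3606 kN/m³.
With the apex down, the centroid sits h/3 = 3.52/3 = 1.17333 m below the base (the top edge), so the centroid depth is h_c = 1.17333 m.
A = ½ × 1.42 × 3.52 = 2.4992 m².
Resultant F = γ·h_c·A = 12.3606 × 1.17333 × 2.4992 = 36.2461 kN.
I_c = b·h³/36 = 1.42 × 3.52³/36 = 1.72034 m⁴.
Centre of pressure: y_p = y_c + I_c/(y_c·A) = 1.17333 + 1.72034/(1.17333 × 2.4992) = 1.17333 + 0.586669 = 1.76 m along the plane.

h_p = 1.76 m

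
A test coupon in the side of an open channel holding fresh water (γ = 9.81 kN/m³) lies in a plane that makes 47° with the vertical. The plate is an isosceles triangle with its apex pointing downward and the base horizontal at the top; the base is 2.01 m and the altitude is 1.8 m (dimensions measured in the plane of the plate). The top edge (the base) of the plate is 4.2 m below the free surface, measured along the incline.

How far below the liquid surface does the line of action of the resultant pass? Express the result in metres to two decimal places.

h_p = 3.30 m

γ = 9.81 kN/m³.
The plate makes 47° with the vertical, i.e. θ = 90° − 47° = 43° to the horizontal. Measuring y along the incline from the free-surface line, vertical depth h = y·sinθ with sinθ = 0.681998.
With the apex down, the centroid sits h/3 = 1.8/3 = 0.6 m below the base (the top edge), so y_c = 4.2 + 0.6 = 4.8 m and h_c = 4.8 × 0.681998 = 3.27359 m.
A = ½ × 2.01 × 1.8 = 1.809 m².
Resultant F = γ·h_c·A = 9.81 × 3.27359 × 1.809 = 58.0941 kN.
I_c = b·h³/36 = 2.01 × 1.8³/36 = 0.32562 m⁴.
Centre of pressure: y_p = y_c + I_c/(y_c·A) = 4.8 + 0.32562/(4.8 × 1.809) = 4.8 + 0.0375 = 4.8375 m along the plane.
Vertically, h_p = y_p·sinθ = 4.8375 × 0.681998 = 3.29917 m.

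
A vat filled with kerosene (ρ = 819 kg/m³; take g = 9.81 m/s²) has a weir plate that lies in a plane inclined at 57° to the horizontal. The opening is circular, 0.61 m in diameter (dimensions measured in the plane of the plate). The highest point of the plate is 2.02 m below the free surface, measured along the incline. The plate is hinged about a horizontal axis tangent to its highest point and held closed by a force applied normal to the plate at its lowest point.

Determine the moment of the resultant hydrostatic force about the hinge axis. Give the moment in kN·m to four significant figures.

M ≈ 1.442 kN·m

γ = ρg = 819 × 9.81 / 1000 = 8.03439 kN/m³.
Let θ = 57° be the plate's angle to the horizontal; measure y along the incline from where the plane meets the free surface. Vertical depth h = y·sinθ with sinθ = 0.838671.
The centroid is at the centre, 0.305 m below the top of the plate, so y_c = 2.02 + 0.305 = 2.325 m and h_c = 2.325 × 0.838671 = 1.94991 m.
A = π(0.305)² = 0.292247 m².
Resultant F = γ·h_c·A = 8.03439 × 1.94991 × 0.292247 = 4.57844 kN.
I_c = πr⁴/4 = π × 0.305⁴/4 = 0.00679656 m⁴.
Centre of pressure: y_p = y_c + I_c/(y_c·A) = 2.325 + 0.00679656/(2.325 × 0.292247) = 2.325 + 0.0100027 = 2.335 m along the plane.
The resultant acts 0.305 + 0.0100027 = 0.315003 m (along the plate) below the hinge at the top edge, so the moment about the hinge is M = F × 0.315003 = 4.57844 × 0.315003 = 1.44222 kN·m.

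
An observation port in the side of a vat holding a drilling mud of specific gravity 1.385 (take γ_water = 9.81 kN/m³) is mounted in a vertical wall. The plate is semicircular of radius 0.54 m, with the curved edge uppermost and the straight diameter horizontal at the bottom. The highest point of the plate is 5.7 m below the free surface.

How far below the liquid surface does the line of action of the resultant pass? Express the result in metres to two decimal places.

γ = 1.385 × 9.81 = 13.58685 kN/m³.
The centroid lies 4r/(3π) = 0.229183 m above the diameter, so r − 4r/(3π) = 0.54 − 0.229183 = 0.310817 m below the topmost point, so the centroid depth is h_c = 5.7 + 0.310817 = 6.01082 m.
A = πr²/2 = π × 0.54²/2 = 0.458044 m².
Resultant F = γ·h_c·A = 13.58685 × 6.01082 × 0.458044 = 37.4076 kN.
I_c = (π/8 − 8/(9π))·r⁴ = 0.109757 × 0.54⁴ = 0.0093327 m⁴.
Centre of pressure: y_p = y_c + I_c/(y_c·A) = 6.01082 + 0.0093327/(6.01082 × 0.458044) = 6.01082 + 0.00338974 = 6.01421 m along the plane.

h_p = 6.01 m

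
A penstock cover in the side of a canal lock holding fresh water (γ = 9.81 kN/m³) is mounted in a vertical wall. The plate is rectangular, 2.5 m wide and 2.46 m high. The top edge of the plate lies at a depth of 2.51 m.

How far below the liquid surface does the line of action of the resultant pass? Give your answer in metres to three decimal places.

h_p = 3.875 m

γ = 9.81 kN/m³.
The centroid lies 2.46/2 = 1.23 m below the top edge, so the centroid depth is h_c = 2.51 + 1.23 = 3.74 m.
A = 2.5 × 2.46 = 6.15 m².
Resultant F = γ·h_c·A = 9.81 × 3.74 × 6.15 = 225.64 kN.
I_c = b·h³/12 = 2.5 × 2.46³/12 = 3.10144 m⁴.
Centre of pressure: y_p = y_c + I_c/(y_c·A) = 3.74 + 3.10144/(3.74 × 6.15) = 3.74 + 0.134839 = 3.87484 m along the plane.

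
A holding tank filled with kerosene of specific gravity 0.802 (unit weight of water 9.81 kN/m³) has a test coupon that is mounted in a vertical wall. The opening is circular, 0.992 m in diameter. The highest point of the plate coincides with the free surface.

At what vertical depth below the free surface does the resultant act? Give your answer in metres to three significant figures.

h_p = 0.620 m

γ = 0.802 × 9.81 = 7.86762 kN/m³.
The centroid is at the centre, 0.496 m below the top of the plate, so the centroid depth is h_c = 0.496 m.
A = π(0.496)² = 0.772882 m².
Resultant F = γ·h_c·A = 7.86762 × 0.496 × 0.772882 = 3.01605 kN.
I_c = πr⁴/4 = π × 0.496⁴/4 = 0.0475353 m⁴.
Centre of pressure: y_p = y_c + I_c/(y_c·A) = 0.496 + 0.0475353/(0.496 × 0.772882) = 0.496 + 0.124 = 0.62 m along the plane.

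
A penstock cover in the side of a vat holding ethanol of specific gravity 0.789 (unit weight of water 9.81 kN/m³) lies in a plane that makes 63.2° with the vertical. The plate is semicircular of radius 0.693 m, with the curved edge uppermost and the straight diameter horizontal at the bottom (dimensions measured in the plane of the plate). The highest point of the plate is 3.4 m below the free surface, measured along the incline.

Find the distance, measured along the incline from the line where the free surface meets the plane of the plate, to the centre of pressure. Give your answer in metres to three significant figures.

y_p = 3.81 m

γ = 0.789 × 9.81 = 7.74009 kN/m³.
The plate makes 63.2° with the vertical, i.e. θ = 90° − 63.2° = 26.8° to the horizontal. Measuring y along the incline from the free-surface line, vertical depth h = y·sinθ with sinθ = 0.450878.
The centroid lies 4r/(3π) = 0.294118 m above the diameter, so r − 4r/(3π) = 0.693 − 0.294118 = 0.398882 m below the topmost point, so y_c = 3.4 + 0.398882 = 3.79888 m and h_c = 3.79888 × 0.450878 = 1.71283 m.
A = πr²/2 = π × 0.693²/2 = 0.754373 m².
Resultant F = γ·h_c·A = 7.74009 × 1.71283 × 0.754373 = 10.0011 kN.
I_c = (π/8 − 8/(9π))·r⁴ = 0.109757 × 0.693⁴ = 0.0253143 m⁴.
Centre of pressure: y_p = y_c + I_c/(y_c·A) = 3.79888 + 0.0253143/(3.79888 × 0.754373) = 3.79888 + 0.00883333 = 3.80771 m along the plane.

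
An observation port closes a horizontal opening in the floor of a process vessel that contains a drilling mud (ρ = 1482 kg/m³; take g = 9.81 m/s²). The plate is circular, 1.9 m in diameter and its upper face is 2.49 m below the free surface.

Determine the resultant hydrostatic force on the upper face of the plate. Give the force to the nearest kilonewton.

F ≈ 103 kN

γ = ρg = 1482 × 9.81 / 1000 = 14.53842 kN/m³.
The plate is horizontal, so pressure is uniform at p = γ·h = 14.53842 × 2.49 = 36.2007 kN/m².
A = π(0.95)² = 2.83529 m².
F = p·A = 36.2007 × 2.83529 = 102.639 kN.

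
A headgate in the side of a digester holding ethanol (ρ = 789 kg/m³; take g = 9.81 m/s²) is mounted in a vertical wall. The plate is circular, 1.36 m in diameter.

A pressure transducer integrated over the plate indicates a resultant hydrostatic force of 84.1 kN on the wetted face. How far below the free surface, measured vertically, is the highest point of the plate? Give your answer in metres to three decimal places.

d_top ≈ 6.800 m

γ = ρg = 789 × 9.81 / 1000 = 7.74009 kN/m³.
A = π(0.68)² = 1.45267 m².
From F = γ·h_c·A, the centroid depth is h_c = 84.1/(7.74009 × 1.45267) = 7.47968 m.
The centroid is at the centre, 0.68 m below the top of the plate, so the highest point sits at h_top = 7.47968 − 0.68 = 6.79968 m below the surface.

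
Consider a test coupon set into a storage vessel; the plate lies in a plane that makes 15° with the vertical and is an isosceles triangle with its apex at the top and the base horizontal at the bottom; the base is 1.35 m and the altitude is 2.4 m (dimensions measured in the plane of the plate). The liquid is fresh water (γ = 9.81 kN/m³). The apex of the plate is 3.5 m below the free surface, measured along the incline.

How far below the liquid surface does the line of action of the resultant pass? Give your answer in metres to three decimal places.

h_p = 4.987 m

γ = 9.81 kN/m³.
The plate makes 15° with the vertical, i.e. θ = 90° − 15° = 75° to the horizontal. Measuring y along the incline from the free-surface line, vertical depth h = y·sinθ with sinθ = 0.965926.
With the apex up, the centroid sits 2h/3 = 2 × 2.4/3 = 1.6 m below the apex, so y_c = 3.5 + 1.6 = 5.1 m and h_c = 5.1 × 0.965926 = 4.92622 m.
A = ½ × 1.35 × 2.4 = 1.62 m².
Resultant F = γ·h_c·A = 9.81 × 4.92622 × 1.62 = 78.2885 kN.
I_c = b·h³/36 = 1.35 × 2.4³/36 = 0.5184 m⁴.
Centre of pressure: y_p = y_c + I_c/(y_c·A) = 5.1 + 0.5184/(5.1 × 1.62) = 5.1 + 0.0627451 = 5.16275 m along the plane.
Vertically, h_p = y_p·sinθ = 5.16275 × 0.965926 = 4.98683 m.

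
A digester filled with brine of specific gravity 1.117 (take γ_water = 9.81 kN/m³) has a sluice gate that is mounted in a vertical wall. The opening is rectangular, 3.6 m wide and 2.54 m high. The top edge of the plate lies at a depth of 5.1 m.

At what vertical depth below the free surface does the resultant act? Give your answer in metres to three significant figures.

γ = 1.117 × 9.81 = 10.95777 kN/m³.
The centroid lies 2.54/2 = 1.27 m below the top edge, so the centroid depth is h_c = 5.1 + 1.27 = 6.37 m.
A = 3.6 × 2.54 = 9.144 m².
Resultant F = γ·h_c·A = 10.95777 × 6.37 × 9.144 = 638.26 kN.
I_c = b·h³/12 = 3.6 × 2.54³/12 = 4.91612 m⁴.
Centre of pressure: y_p = y_c + I_c/(y_c·A) = 6.37 + 4.91612/(6.37 × 9.144) = 6.37 + 0.0844009 = 6.4544 m along the plane.

h_p = 6.45 m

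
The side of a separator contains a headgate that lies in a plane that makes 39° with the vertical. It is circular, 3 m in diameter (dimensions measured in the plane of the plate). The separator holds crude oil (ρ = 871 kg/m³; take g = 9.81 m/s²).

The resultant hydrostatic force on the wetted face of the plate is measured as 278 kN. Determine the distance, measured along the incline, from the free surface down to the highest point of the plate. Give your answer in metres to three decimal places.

γ = ρg = 871 × 9.81 / 1000 = 8.54451 kN/m³.
A = π(1.5)² = 7.06858 m².
From F = γ·h_c·A, the centroid depth is h_c = 278/(8.54451 × 7.06858) = 4.60284 m.
The plate makes 39° with the vertical, i.e. θ = 90° − 39° = 51° to the horizontal. Measuring y along the incline from the free-surface line, vertical depth h = y·sinθ with sinθ = 0.777146.
Along the incline, y_c = h_c/sinθ = 4.60284/0.777146 = 5.92275 m.
The centroid is at the centre, 1.5 m below the top of the plate, so the highest point sits at y_top = 5.92275 − 1.5 = 4.42275 m along the incline.

y_top ≈ 4.423 m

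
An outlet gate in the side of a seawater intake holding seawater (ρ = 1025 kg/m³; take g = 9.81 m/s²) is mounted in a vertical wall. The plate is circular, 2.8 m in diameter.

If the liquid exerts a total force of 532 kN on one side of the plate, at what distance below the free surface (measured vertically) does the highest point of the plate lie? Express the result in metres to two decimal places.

γ = ρg = 1025 × 9.81 / 1000 = 10.05525 kN/m³.
A = π(1.4)² = 6.15752 m².
From F = γ·h_c·A, the centroid depth is h_c = 532/(10.05525 × 6.15752) = 8.59237 m.
The centroid is at the centre, 1.4 m below the top of the plate, so the highest point sits at h_top = 8.59237 − 1.4 = 7.19237 m below the surface.

d_top ≈ 7.19 m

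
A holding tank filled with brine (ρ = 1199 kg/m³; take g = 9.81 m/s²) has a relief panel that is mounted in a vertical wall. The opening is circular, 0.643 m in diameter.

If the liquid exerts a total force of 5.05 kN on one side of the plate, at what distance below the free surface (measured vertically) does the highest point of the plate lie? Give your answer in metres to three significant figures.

d_top ≈ 1.00 m

γ = ρg = 1199 × 9.81 / 1000 = 11.76219 kN/m³.
A = π(0.3215)² = 0.324722 m².
From F = γ·h_c·A, the centroid depth is h_c = 5.05/(11.76219 × 0.324722) = 1.32218 m.
The centroid is at the centre, 0.3215 m below the top of the plate, so the highest point sits at h_top = 1.32218 − 0.3215 = 1.00068 m below the surface.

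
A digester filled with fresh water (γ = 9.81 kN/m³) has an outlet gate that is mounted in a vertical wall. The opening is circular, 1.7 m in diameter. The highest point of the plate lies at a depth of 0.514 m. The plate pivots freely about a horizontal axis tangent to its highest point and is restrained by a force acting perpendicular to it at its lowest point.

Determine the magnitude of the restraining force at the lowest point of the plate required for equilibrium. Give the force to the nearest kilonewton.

P ≈ 18 kN

γ = 9.81 kN/m³.
The centroid is at the centre, 0.85 m below the top of the plate, so the centroid depth is h_c = 0.514 + 0.85 = 1.364 m.
A = π(0.85)² = 2.2698 m².
Resultant F = γ·h_c·A = 9.81 × 1.364 × 2.2698 = 30.3718 kN.
I_c = πr⁴/4 = π × 0.85⁴/4 = 0.409983 m⁴.
Centre of pressure: y_p = y_c + I_c/(y_c·A) = 1.364 + 0.409983/(1.364 × 2.2698) = 1.364 + 0.132423 = 1.49642 m along the plane.
The resultant acts 0.85 + 0.132423 = 0.982423 m (along the plate) below the hinge at the top edge, so the moment about the hinge is M = F × 0.982423 = 30.3718 × 0.982423 = 29.838 kN·m.
A normal force at the bottom, 1.7 m from the hinge, must supply this moment: P = 29.838/1.7 = 17.5518 kN.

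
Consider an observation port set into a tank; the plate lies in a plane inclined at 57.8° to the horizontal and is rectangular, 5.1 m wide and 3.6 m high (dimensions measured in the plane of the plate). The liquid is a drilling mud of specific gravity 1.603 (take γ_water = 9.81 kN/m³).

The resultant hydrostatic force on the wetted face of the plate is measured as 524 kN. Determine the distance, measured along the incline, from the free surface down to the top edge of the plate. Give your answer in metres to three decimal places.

γ = 1.603 × 9.81 = 15.72543 kN/m³.
A = 5.1 × 3.6 = 18.36 m².
From F = γ·h_c·A, the centroid depth is h_c = 524/(15.72543 × 18.36) = 1.81491 m.
Let θ = 57.8° be the plate's angle to the horizontal; measure y along the incline from where the plane meets the free surface. Vertical depth h = y·sinθ with sinθ = 0.846193.
Along the incline, y_c = h_c/sinθ = 1.81491/0.846193 = 2.14479 m.
The centroid lies 3.6/2 = 1.8 m below the top edge, so the top edge sits at y_top = 2.14479 − 1.8 = 0.34479 m along the incline.

y_top ≈ 0.345 m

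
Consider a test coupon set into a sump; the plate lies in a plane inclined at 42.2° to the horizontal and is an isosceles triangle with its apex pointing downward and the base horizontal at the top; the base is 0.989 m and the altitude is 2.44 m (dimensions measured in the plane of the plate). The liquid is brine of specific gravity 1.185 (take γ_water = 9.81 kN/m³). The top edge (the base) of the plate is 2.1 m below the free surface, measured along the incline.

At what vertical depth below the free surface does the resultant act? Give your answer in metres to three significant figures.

γ = 1.185 × 9.81 = 11.62485 kN/m³.
Let θ = 42.2° be the plate's angle to the horizontal; measure y along the incline from where the plane meets the free surface. Vertical depth h = y·sinθ with sinθ = 0.671721.
With the apex down, the centroid sits h/3 = 2.44/3 = 0.813333 m below the base (the top edge), so y_c = 2.1 + 0.813333 = 2.91333 m and h_c = 2.91333 × 0.671721 = 1.95694 m.
A = ½ × 0.989 × 2.44 = 1.20658 m².
Resultant F = γ·h_c·A = 11.62485 × 1.95694 × 1.20658 = 27.4487 kN.
I_c = b·h³/36 = 0.989 × 2.44³/36 = 0.399083 m⁴.
Centre of pressure: y_p = y_c + I_c/(y_c·A) = 2.91333 + 0.399083/(2.91333 × 1.20658) = 2.91333 + 0.113532 = 3.02686 m along the plane.
Vertically, h_p = y_p·sinθ = 3.02686 × 0.671721 = 2.03321 m.

h_p = 2.03 m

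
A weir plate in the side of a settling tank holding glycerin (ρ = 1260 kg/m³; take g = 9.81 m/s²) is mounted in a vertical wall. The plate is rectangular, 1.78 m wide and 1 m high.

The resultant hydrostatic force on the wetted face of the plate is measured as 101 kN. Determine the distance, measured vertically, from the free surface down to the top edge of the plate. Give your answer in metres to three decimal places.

d_top ≈ 4.091 m

γ = ρg = 1260 × 9.81 / 1000 = 12.3606 kN/m³.
A = 1.78 × 1 = 1.78 m².
From F = γ·h_c·A, the centroid depth is h_c = 101/(12.3606 × 1.78) = 4.59052 m.
The centroid lies 1/2 = 0.5 m below the top edge, so the top edge sits at h_top = 4.59052 − 0.5 = 4.09052 m below the surface.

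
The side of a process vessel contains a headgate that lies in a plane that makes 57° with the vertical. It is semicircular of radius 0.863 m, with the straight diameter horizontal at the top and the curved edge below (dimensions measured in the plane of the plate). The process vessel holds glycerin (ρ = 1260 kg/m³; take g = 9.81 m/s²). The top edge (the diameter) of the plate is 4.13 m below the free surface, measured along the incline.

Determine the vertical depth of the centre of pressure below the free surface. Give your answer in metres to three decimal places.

γ = ρg = 1260 × 9.81 / 1000 = 12.3606 kN/m³.
The plate makes 57° with the vertical, i.e. θ = 90° − 57° = 33° to the horizontal. Measuring y along the incline from the free-surface line, vertical depth h = y·sinθ with sinθ = 0.544639.
The centroid of a semicircle lies 4r/(3π) = 0.366269 m from the diameter, here below the top edge, so y_c = 4.13 + 0.366269 = 4.49627 m and h_c = 4.49627 × 0.544639 = 2.44884 m.
A = πr²/2 = π × 0.863²/2 = 1.16988 m².
Resultant F = γ·h_c·A = 12.3606 × 2.44884 × 1.16988 = 35.4113 kN.
I_c = (π/8 − 8/(9π))·r⁴ = 0.109757 × 0.863⁴ = 0.0608801 m⁴.
Centre of pressure: y_p = y_c + I_c/(y_c·A) = 4.49627 + 0.0608801/(4.49627 × 1.16988) = 4.49627 + 0.011574 = 4.50784 m along the plane.
Vertically, h_p = y_p·sinθ = 4.50784 × 0.544639 = 2.45515 m.

h_p = 2.455 m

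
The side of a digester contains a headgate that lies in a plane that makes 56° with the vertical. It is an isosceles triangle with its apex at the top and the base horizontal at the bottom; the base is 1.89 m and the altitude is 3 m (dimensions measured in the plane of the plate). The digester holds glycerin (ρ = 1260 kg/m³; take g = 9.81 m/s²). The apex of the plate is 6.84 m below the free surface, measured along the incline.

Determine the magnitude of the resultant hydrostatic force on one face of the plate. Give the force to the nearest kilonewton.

F ≈ 173 kN

γ = ρg = 1260 × 9.81 / 1000 = 12.3606 kN/m³.
The plate makes 56° with the vertical, i.e. θ = 90° − 56° = 34° to the horizontal. Measuring y along the incline from the free-surface line, vertical depth h = y·sinθ with sinθ = 0.559193.
With the apex up, the centroid sits 2h/3 = 2 × 3/3 = 2 m below the apex, so y_c = 6.84 + 2 = 8.84 m and h_c = 8.84 × 0.559193 = 4.94327 m.
A = ½ × 1.89 × 3 = 2.835 m².
Resultant F = γ·h_c·A = 12.3606 × 4.94327 × 2.835 = 173.224 kN.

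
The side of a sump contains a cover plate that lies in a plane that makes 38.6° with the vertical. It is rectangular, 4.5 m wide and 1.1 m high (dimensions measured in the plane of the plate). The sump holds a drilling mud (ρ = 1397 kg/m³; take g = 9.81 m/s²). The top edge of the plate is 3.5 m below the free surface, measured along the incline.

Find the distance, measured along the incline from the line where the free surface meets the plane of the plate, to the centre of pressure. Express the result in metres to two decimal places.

γ = ρg = 1397 × 9.81 / 1000 = 13.70457 kN/m³.
The plate makes 38.6° with the vertical, i.e. θ = 90° − 38.6° = 51.4° to the horizontal. Measuring y along the incline from the free-surface line, vertical depth h = y·sinθ with sinθ = 0.781520.
The centroid lies 1.1/2 = 0.55 m below the top edge, so y_c = 3.5 + 0.55 = 4.05 m and h_c = 4.05 × 0.781520 = 3.16516 m.
A = 4.5 × 1.1 = 4.95 m².
Resultant F = γ·h_c·A = 13.70457 × 3.16516 × 4.95 = 214.717 kN.
I_c = b·h³/12 = 4.5 × 1.1³/12 = 0.499125 m⁴.
Centre of pressure: y_p = y_c + I_c/(y_c·A) = 4.05 + 0.499125/(4.05 × 4.95) = 4.05 + 0.0248971 = 4.0749 m along the plane.

y_p = 4.07 m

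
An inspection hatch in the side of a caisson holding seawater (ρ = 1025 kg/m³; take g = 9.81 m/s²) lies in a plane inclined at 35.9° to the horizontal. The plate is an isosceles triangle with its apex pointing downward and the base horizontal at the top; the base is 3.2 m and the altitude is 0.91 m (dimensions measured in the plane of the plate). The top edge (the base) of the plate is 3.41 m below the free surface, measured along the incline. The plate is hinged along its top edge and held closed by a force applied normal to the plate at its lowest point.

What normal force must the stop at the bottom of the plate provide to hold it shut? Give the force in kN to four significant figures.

P ≈ 11.06 kN

γ = ρg = 1025 × 9.81 / 1000 = 10.05525 kN/m³.
Let θ = 35.9° be the plate's angle to the horizontal; measure y along the incline from where the plane meets the free surface. Vertical depth h = y·sinθ with sinθ = 0.586372.
With the apex down, the centroid sits h/3 = 0.91/3 = 0.303333 m below the base (the top edge), so y_c = 3.41 + 0.303333 = 3.71333 m and h_c = 3.71333 × 0.586372 = 2.17739 m.
A = ½ × 3.2 × 0.91 = 1.456 m².
Resultant F = γ·h_c·A = 10.05525 × 2.17739 × 1.456 = 31.878 kN.
I_c = b·h³/36 = 3.2 × 0.91³/36 = 0.0669841 m⁴.
Centre of pressure: y_p = y_c + I_c/(y_c·A) = 3.71333 + 0.0669841/(3.71333 × 1.456) = 3.71333 + 0.0123893 = 3.72572 m along the plane.
The resultant acts 0.303333 + 0.0123893 = 0.315722 m (along the plate) below the hinge at the top edge, so the moment about the hinge is M = F × 0.315722 = 31.878 × 0.315722 = 10.0646 kN·m.
A normal force at the bottom, 0.91 m from the hinge, must supply this moment: P = 10.0646/0.91 = 11.06 kN.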